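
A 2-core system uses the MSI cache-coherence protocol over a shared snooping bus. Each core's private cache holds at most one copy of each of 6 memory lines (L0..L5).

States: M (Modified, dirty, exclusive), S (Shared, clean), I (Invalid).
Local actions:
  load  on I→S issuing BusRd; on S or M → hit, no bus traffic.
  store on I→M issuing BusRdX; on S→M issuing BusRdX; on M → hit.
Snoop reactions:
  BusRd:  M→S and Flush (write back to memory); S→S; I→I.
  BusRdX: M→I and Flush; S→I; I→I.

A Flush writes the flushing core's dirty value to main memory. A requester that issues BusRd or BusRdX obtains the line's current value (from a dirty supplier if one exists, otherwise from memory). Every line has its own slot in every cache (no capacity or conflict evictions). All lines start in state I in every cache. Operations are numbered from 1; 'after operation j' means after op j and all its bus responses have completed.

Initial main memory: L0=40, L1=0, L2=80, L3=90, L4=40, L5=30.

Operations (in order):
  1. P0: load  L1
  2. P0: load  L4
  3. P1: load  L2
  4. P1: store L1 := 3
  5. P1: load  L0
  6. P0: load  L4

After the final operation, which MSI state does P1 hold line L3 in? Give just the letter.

[1] P0: load  L1 | P0:S(0), P1:I | bus: BusRd
[2] P0: load  L4 | P0:S(40), P1:I | bus: BusRd
[3] P1: load  L2 | P0:I, P1:S(80) | bus: BusRd
[4] P1: store L1 := 3 | P0:I, P1:M(3) | bus: BusRdX
[5] P1: load  L0 | P0:I, P1:S(40) | bus: BusRd
[6] P0: load  L4 | P0:S(40), P1:I | bus: none

state = I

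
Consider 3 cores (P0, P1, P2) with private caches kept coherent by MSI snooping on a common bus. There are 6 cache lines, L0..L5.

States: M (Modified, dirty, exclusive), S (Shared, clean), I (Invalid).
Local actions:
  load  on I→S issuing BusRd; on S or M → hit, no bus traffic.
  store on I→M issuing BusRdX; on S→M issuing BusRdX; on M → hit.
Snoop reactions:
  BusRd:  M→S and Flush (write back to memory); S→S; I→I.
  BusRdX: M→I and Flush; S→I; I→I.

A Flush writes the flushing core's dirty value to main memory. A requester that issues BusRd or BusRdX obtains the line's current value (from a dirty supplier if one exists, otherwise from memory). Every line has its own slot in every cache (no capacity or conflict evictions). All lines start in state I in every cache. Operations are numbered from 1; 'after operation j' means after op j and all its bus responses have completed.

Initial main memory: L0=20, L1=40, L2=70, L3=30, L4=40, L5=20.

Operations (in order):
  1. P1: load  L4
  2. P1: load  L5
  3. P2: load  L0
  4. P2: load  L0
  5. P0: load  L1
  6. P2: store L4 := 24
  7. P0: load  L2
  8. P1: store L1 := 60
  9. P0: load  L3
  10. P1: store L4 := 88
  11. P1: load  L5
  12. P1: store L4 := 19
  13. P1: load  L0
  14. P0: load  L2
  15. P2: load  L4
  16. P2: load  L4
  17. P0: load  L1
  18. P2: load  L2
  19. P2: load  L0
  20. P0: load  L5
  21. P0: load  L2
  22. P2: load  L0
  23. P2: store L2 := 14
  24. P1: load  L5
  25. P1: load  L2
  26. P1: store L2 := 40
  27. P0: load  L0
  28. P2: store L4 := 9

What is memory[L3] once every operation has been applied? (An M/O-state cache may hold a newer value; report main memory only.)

  op1 P1: load  L4 → I/S/I on L4; bus BusRd; mem=40
  op2 P1: load  L5 → I/S/I on L5; bus BusRd; mem=20
  op3 P2: load  L0 → I/I/S on L0; bus BusRd; mem=20
  op4 P2: load  L0 → I/I/S on L0; bus (none); mem=20
  op5 P0: load  L1 → S/I/I on L1; bus BusRd; mem=40
  op6 P2: store L4 := 24 → I/I/M on L4; bus BusRdX; mem=40
  op7 P0: load  L2 → S/I/I on L2; bus BusRd; mem=70
  op8 P1: store L1 := 60 → I/M/I on L1; bus BusRdX; mem=40
  op9 P0: load  L3 → S/I/I on L3; bus BusRd; mem=30
  op10 P1: store L4 := 88 → I/M/I on L4; bus BusRdX Flush; mem=24
  op11 P1: load  L5 → I/S/I on L5; bus (none); mem=20
  op12 P1: store L4 := 19 → I/M/I on L4; bus (none); mem=24
  op13 P1: load  L0 → I/S/S on L0; bus BusRd; mem=20
  op14 P0: load  L2 → S/I/I on L2; bus (none); mem=70
  op15 P2: load  L4 → I/S/S on L4; bus BusRd Flush; mem=19
  op16 P2: load  L4 → I/S/S on L4; bus (none); mem=19
  op17 P0: load  L1 → S/S/I on L1; bus BusRd Flush; mem=60
  op18 P2: load  L2 → S/I/S on L2; bus BusRd; mem=70
  op19 P2: load  L0 → I/S/S on L0; bus (none); mem=20
  op20 P0: load  L5 → S/S/I on L5; bus BusRd; mem=20
  op21 P0: load  L2 → S/I/S on L2; bus (none); mem=70
  op22 P2: load  L0 → I/S/S on L0; bus (none); mem=20
  op23 P2: store L2 := 14 → I/I/M on L2; bus BusRdX; mem=70
  op24 P1: load  L5 → S/S/I on L5; bus (none); mem=20
  op25 P1: load  L2 → I/S/S on L2; bus BusRd Flush; mem=14
  op26 P1: store L2 := 40 → I/M/I on L2; bus BusRdX; mem=14
  op27 P0: load  L0 → S/S/S on L0; bus BusRd; mem=20
  op28 P2: store L4 := 9 → I/I/M on L4; bus BusRdX; mem=19

memory[L3] = 30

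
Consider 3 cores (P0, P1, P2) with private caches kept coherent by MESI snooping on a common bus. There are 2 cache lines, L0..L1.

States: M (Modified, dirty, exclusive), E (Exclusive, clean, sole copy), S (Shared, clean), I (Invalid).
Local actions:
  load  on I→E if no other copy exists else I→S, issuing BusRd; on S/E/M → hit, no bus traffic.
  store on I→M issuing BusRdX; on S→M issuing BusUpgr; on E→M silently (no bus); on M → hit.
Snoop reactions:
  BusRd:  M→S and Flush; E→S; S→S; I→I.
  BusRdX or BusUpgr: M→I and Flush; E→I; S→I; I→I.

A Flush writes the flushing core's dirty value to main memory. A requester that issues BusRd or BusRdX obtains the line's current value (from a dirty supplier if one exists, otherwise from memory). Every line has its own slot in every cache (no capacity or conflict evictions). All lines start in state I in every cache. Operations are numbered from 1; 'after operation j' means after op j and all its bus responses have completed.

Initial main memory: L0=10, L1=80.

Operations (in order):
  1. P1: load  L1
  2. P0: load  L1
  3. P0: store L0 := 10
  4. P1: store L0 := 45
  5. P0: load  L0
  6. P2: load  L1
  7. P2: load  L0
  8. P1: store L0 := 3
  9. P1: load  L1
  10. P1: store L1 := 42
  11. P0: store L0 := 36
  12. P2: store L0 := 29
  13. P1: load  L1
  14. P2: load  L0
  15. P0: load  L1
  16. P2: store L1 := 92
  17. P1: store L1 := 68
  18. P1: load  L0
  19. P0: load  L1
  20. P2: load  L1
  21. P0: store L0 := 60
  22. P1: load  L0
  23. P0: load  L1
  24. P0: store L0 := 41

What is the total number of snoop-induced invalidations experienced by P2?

  op1 P1: load  L1 → I/E/I on L1; bus BusRd; mem=80
  op2 P0: load  L1 → S/S/I on L1; bus BusRd; mem=80
  op3 P0: store L0 := 10 → M/I/I on L0; bus BusRdX; mem=10
  op4 P1: store L0 := 45 → I/M/I on L0; bus BusRdX Flush; mem=10
  op5 P0: load  L0 → S/S/I on L0; bus BusRd Flush; mem=45
  op6 P2: load  L1 → S/S/S on L1; bus BusRd; mem=80
  op7 P2: load  L0 → S/S/S on L0; bus BusRd; mem=45
  op8 P1: store L0 := 3 → I/M/I on L0; bus BusUpgr; mem=45
  op9 P1: load  L1 → S/S/S on L1; bus (none); mem=80
  op10 P1: store L1 := 42 → I/M/I on L1; bus BusUpgr; mem=80
  op11 P0: store L0 := 36 → M/I/I on L0; bus BusRdX Flush; mem=3
  op12 P2: store L0 := 29 → I/I/M on L0; bus BusRdX Flush; mem=36
  op13 P1: load  L1 → I/M/I on L1; bus (none); mem=80
  op14 P2: load  L0 → I/I/M on L0; bus (none); mem=36
  op15 P0: load  L1 → S/S/I on L1; bus BusRd Flush; mem=42
  op16 P2: store L1 := 92 → I/I/M on L1; bus BusRdX; mem=42
  op17 P1: store L1 := 68 → I/M/I on L1; bus BusRdX Flush; mem=92
  op18 P1: load  L0 → I/S/S on L0; bus BusRd Flush; mem=29
  op19 P0: load  L1 → S/S/I on L1; bus BusRd Flush; mem=68
  op20 P2: load  L1 → S/S/S on L1; bus BusRd; mem=68
  op21 P0: store L0 := 60 → M/I/I on L0; bus BusRdX; mem=29
  op22 P1: load  L0 → S/S/I on L0; bus BusRd Flush; mem=60
  op23 P0: load  L1 → S/S/S on L1; bus (none); mem=68
  op24 P0: store L0 := 41 → M/I/I on L0; bus BusUpgr; mem=60

invalidations = 4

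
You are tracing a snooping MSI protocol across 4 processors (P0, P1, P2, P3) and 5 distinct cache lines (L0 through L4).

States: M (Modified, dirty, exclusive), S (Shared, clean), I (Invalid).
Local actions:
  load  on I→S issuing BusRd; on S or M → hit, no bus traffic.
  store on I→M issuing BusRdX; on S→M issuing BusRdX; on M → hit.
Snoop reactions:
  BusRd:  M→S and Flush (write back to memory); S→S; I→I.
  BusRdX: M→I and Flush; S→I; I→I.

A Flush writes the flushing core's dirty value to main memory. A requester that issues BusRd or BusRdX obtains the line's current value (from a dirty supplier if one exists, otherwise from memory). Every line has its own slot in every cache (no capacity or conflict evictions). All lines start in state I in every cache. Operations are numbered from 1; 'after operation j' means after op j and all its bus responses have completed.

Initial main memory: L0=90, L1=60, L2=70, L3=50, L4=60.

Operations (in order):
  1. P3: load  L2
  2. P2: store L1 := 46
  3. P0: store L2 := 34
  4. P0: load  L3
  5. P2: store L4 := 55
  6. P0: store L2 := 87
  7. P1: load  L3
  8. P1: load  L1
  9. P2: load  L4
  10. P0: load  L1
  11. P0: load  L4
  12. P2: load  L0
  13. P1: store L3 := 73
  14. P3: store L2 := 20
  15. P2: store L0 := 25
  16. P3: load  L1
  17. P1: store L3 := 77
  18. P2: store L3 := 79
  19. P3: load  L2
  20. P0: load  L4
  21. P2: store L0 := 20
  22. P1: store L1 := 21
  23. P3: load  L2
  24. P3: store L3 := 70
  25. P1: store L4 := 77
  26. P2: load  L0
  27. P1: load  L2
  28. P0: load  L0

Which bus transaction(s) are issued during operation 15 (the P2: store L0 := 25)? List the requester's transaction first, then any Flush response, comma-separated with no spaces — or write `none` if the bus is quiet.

  op1 P3: load  L2 → I/I/I/S on L2; bus BusRd; mem=70
  op2 P2: store L1 := 46 → I/I/M/I on L1; bus BusRdX; mem=60
  op3 P0: store L2 := 34 → M/I/I/I on L2; bus BusRdX; mem=70
  op4 P0: load  L3 → S/I/I/I on L3; bus BusRd; mem=50
  op5 P2: store L4 := 55 → I/I/M/I on L4; bus BusRdX; mem=60
  op6 P0: store L2 := 87 → M/I/I/I on L2; bus (none); mem=70
  op7 P1: load  L3 → S/S/I/I on L3; bus BusRd; mem=50
  op8 P1: load  L1 → I/S/S/I on L1; bus BusRd Flush; mem=46
  op9 P2: load  L4 → I/I/M/I on L4; bus (none); mem=60
  op10 P0: load  L1 → S/S/S/I on L1; bus BusRd; mem=46
  op11 P0: load  L4 → S/I/S/I on L4; bus BusRd Flush; mem=55
  op12 P2: load  L0 → I/I/S/I on L0; bus BusRd; mem=90
  op13 P1: store L3 := 73 → I/M/I/I on L3; bus BusRdX; mem=50
  op14 P3: store L2 := 20 → I/I/I/M on L2; bus BusRdX Flush; mem=87
  op15 P2: store L0 := 25 → I/I/M/I on L0; bus BusRdX; mem=90
  op16 P3: load  L1 → S/S/S/S on L1; bus BusRd; mem=46
  op17 P1: store L3 := 77 → I/M/I/I on L3; bus (none); mem=50
  op18 P2: store L3 := 79 → I/I/M/I on L3; bus BusRdX Flush; mem=77
  op19 P3: load  L2 → I/I/I/M on L2; bus (none); mem=87
  op20 P0: load  L4 → S/I/S/I on L4; bus (none); mem=55
  op21 P2: store L0 := 20 → I/I/M/I on L0; bus (none); mem=90
  op22 P1: store L1 := 21 → I/M/I/I on L1; bus BusRdX; mem=46
  op23 P3: load  L2 → I/I/I/M on L2; bus (none); mem=87
  op24 P3: store L3 := 70 → I/I/I/M on L3; bus BusRdX Flush; mem=79
  op25 P1: store L4 := 77 → I/M/I/I on L4; bus BusRdX; mem=55
  op26 P2: load  L0 → I/I/M/I on L0; bus (none); mem=90
  op27 P1: load  L2 → I/S/I/S on L2; bus BusRd Flush; mem=20
  op28 P0: load  L0 → S/I/S/I on L0; bus BusRd Flush; mem=20

bus = BusRdX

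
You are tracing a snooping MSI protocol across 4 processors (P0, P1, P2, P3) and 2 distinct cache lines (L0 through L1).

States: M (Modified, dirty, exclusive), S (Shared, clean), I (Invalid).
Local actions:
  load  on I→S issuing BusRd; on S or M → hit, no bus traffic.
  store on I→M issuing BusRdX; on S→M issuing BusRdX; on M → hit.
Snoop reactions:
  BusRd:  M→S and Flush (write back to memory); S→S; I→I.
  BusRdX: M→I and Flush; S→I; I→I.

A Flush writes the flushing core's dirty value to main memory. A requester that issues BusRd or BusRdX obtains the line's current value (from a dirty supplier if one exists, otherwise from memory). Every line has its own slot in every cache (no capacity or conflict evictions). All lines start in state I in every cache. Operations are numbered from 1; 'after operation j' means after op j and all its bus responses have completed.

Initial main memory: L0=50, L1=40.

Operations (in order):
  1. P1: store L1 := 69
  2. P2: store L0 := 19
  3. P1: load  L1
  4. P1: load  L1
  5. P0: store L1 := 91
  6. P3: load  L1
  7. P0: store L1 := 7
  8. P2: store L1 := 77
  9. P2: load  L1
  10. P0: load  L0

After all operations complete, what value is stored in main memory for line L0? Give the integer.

memory[L0] = 19

  op1 P1: store L1 := 69 → I/M/I/I on L1; bus BusRdX; mem=40
  op2 P2: store L0 := 19 → I/I/M/I on L0; bus BusRdX; mem=50
  op3 P1: load  L1 → I/M/I/I on L1; bus (none); mem=40
  op4 P1: load  L1 → I/M/I/I on L1; bus (none); mem=40
  op5 P0: store L1 := 91 → M/I/I/I on L1; bus BusRdX Flush; mem=69
  op6 P3: load  L1 → S/I/I/S on L1; bus BusRd Flush; mem=91
  op7 P0: store L1 := 7 → M/I/I/I on L1; bus BusRdX; mem=91
  op8 P2: store L1 := 77 → I/I/M/I on L1; bus BusRdX Flush; mem=7
  op9 P2: load  L1 → I/I/M/I on L1; bus (none); mem=7
  op10 P0: load  L0 → S/I/S/I on L0; bus BusRd Flush; mem=19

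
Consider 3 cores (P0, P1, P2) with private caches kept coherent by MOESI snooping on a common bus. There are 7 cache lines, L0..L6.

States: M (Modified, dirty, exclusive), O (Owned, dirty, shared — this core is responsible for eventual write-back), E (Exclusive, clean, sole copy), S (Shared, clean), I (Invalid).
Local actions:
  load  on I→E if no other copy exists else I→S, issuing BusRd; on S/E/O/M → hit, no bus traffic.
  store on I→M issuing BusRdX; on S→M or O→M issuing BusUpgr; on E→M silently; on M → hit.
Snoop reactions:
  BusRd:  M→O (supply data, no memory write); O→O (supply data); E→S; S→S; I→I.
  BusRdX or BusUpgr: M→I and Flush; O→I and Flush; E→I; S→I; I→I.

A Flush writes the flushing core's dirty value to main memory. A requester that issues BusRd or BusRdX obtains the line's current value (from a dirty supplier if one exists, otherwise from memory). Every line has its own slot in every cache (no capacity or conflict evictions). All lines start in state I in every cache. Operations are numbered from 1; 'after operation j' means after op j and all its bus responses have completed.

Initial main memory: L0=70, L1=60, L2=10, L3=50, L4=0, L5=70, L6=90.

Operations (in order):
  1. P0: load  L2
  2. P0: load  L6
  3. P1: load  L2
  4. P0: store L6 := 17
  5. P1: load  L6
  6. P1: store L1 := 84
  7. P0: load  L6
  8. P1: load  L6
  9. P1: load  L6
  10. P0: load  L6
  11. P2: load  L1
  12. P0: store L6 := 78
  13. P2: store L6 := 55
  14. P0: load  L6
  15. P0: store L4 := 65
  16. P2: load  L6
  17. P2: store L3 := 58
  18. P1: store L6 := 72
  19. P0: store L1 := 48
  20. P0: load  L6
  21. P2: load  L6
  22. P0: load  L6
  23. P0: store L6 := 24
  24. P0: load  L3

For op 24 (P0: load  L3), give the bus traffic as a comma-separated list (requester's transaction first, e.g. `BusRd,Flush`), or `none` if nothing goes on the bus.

bus = BusRd

step 1: P0: load  L2  ⟶  EII  (L2)  txn=BusRd  M[L2]=10
step 2: P0: load  L6  ⟶  EII  (L6)  txn=BusRd  M[L6]=90
step 3: P1: load  L2  ⟶  SSI  (L2)  txn=BusRd  M[L2]=10
step 4: P0: store L6 := 17  ⟶  MII  (L6)  txn=∅  M[L6]=90
step 5: P1: load  L6  ⟶  OSI  (L6)  txn=BusRd  M[L6]=90
step 6: P1: store L1 := 84  ⟶  IMI  (L1)  txn=BusRdX  M[L1]=60
step 7: P0: load  L6  ⟶  OSI  (L6)  txn=∅  M[L6]=90
step 8: P1: load  L6  ⟶  OSI  (L6)  txn=∅  M[L6]=90
step 9: P1: load  L6  ⟶  OSI  (L6)  txn=∅  M[L6]=90
step 10: P0: load  L6  ⟶  OSI  (L6)  txn=∅  M[L6]=90
step 11: P2: load  L1  ⟶  IOS  (L1)  txn=BusRd  M[L1]=60
step 12: P0: store L6 := 78  ⟶  MII  (L6)  txn=BusUpgr  M[L6]=90
step 13: P2: store L6 := 55  ⟶  IIM  (L6)  txn=BusRdX+Flush  M[L6]=78
step 14: P0: load  L6  ⟶  SIO  (L6)  txn=BusRd  M[L6]=78
step 15: P0: store L4 := 65  ⟶  MII  (L4)  txn=BusRdX  M[L4]=0
step 16: P2: load  L6  ⟶  SIO  (L6)  txn=∅  M[L6]=78
step 17: P2: store L3 := 58  ⟶  IIM  (L3)  txn=BusRdX  M[L3]=50
step 18: P1: store L6 := 72  ⟶  IMI  (L6)  txn=BusRdX+Flush  M[L6]=55
step 19: P0: store L1 := 48  ⟶  MII  (L1)  txn=BusRdX+Flush  M[L1]=84
step 20: P0: load  L6  ⟶  SOI  (L6)  txn=BusRd  M[L6]=55
step 21: P2: load  L6  ⟶  SOS  (L6)  txn=BusRd  M[L6]=55
step 22: P0: load  L6  ⟶  SOS  (L6)  txn=∅  M[L6]=55
step 23: P0: store L6 := 24  ⟶  MII  (L6)  txn=BusUpgr+Flush  M[L6]=72
step 24: P0: load  L3  ⟶  SIO  (L3)  txn=BusRd  M[L3]=50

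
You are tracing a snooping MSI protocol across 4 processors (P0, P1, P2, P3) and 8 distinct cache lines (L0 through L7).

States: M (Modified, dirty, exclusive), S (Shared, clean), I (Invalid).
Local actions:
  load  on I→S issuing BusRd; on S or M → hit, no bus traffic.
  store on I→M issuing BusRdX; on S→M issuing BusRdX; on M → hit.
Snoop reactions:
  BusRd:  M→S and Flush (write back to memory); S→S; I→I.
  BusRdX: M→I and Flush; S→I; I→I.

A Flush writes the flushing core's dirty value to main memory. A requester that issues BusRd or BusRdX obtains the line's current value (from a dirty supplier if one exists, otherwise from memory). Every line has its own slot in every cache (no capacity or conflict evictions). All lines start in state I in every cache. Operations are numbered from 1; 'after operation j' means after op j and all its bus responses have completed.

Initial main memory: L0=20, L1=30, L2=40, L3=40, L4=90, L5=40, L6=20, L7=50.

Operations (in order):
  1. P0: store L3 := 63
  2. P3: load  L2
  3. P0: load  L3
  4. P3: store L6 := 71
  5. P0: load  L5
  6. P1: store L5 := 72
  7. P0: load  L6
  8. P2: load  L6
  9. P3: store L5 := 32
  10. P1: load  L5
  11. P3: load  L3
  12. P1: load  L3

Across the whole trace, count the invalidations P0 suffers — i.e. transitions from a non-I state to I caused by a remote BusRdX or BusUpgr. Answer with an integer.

1. P0: store L3 := 63  bus=[BusRdX]  L3: P0=M P1=I P2=I P3=I  mem[L3]=40
2. P3: load  L2  bus=[BusRd]  L2: P0=I P1=I P2=I P3=S  mem[L2]=40
3. P0: load  L3  bus=[-]  L3: P0=M P1=I P2=I P3=I  mem[L3]=40
4. P3: store L6 := 71  bus=[BusRdX]  L6: P0=I P1=I P2=I P3=M  mem[L6]=20
5. P0: load  L5  bus=[BusRd]  L5: P0=S P1=I P2=I P3=I  mem[L5]=40
6. P1: store L5 := 72  bus=[BusRdX]  L5: P0=I P1=M P2=I P3=I  mem[L5]=40
7. P0: load  L6  bus=[BusRd,Flush]  L6: P0=S P1=I P2=I P3=S  mem[L6]=71
8. P2: load  L6  bus=[BusRd]  L6: P0=S P1=I P2=S P3=S  mem[L6]=71
9. P3: store L5 := 32  bus=[BusRdX,Flush]  L5: P0=I P1=I P2=I P3=M  mem[L5]=72
10. P1: load  L5  bus=[BusRd,Flush]  L5: P0=I P1=S P2=I P3=S  mem[L5]=32
11. P3: load  L3  bus=[BusRd,Flush]  L3: P0=S P1=I P2=I P3=S  mem[L3]=63
12. P1: load  L3  bus=[BusRd]  L3: P0=S P1=S P2=I P3=S  mem[L3]=63

invalidations = 1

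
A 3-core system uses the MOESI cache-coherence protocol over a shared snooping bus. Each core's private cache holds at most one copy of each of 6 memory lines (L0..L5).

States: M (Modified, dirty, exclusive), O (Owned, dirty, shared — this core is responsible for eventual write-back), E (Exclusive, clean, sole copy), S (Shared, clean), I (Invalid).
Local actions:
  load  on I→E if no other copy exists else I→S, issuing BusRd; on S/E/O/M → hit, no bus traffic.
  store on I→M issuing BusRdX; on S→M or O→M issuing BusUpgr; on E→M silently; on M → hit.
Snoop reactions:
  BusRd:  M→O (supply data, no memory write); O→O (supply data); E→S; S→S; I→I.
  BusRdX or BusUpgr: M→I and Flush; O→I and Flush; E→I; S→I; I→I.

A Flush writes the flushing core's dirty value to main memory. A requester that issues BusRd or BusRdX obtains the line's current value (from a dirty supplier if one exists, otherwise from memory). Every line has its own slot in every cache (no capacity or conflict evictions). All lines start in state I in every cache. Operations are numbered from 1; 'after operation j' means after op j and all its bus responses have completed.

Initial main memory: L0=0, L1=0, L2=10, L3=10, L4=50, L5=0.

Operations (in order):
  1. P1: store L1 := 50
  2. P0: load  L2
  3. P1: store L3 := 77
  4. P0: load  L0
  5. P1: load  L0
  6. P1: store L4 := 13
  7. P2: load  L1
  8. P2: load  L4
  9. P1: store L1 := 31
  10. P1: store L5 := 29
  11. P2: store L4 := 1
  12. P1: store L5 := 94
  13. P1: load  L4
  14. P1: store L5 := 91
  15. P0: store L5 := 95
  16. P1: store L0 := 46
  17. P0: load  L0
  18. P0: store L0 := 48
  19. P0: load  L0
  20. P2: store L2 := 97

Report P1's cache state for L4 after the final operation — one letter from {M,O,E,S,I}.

state = S

step 1: P1: store L1 := 50  ⟶  IMI  (L1)  txn=BusRdX  M[L1]=0
step 2: P0: load  L2  ⟶  EII  (L2)  txn=BusRd  M[L2]=10
step 3: P1: store L3 := 77  ⟶  IMI  (L3)  txn=BusRdX  M[L3]=10
step 4: P0: load  L0  ⟶  EII  (L0)  txn=BusRd  M[L0]=0
step 5: P1: load  L0  ⟶  SSI  (L0)  txn=BusRd  M[L0]=0
step 6: P1: store L4 := 13  ⟶  IMI  (L4)  txn=BusRdX  M[L4]=50
step 7: P2: load  L1  ⟶  IOS  (L1)  txn=BusRd  M[L1]=0
step 8: P2: load  L4  ⟶  IOS  (L4)  txn=BusRd  M[L4]=50
step 9: P1: store L1 := 31  ⟶  IMI  (L1)  txn=BusUpgr  M[L1]=0
step 10: P1: store L5 := 29  ⟶  IMI  (L5)  txn=BusRdX  M[L5]=0
step 11: P2: store L4 := 1  ⟶  IIM  (L4)  txn=BusUpgr+Flush  M[L4]=13
step 12: P1: store L5 := 94  ⟶  IMI  (L5)  txn=∅  M[L5]=0
step 13: P1: load  L4  ⟶  ISO  (L4)  txn=BusRd  M[L4]=13
step 14: P1: store L5 := 91  ⟶  IMI  (L5)  txn=∅  M[L5]=0
step 15: P0: store L5 := 95  ⟶  MII  (L5)  txn=BusRdX+Flush  M[L5]=91
step 16: P1: store L0 := 46  ⟶  IMI  (L0)  txn=BusUpgr  M[L0]=0
step 17: P0: load  L0  ⟶  SOI  (L0)  txn=BusRd  M[L0]=0
step 18: P0: store L0 := 48  ⟶  MII  (L0)  txn=BusUpgr+Flush  M[L0]=46
step 19: P0: load  L0  ⟶  MII  (L0)  txn=∅  M[L0]=46
step 20: P2: store L2 := 97  ⟶  IIM  (L2)  txn=BusRdX  M[L2]=10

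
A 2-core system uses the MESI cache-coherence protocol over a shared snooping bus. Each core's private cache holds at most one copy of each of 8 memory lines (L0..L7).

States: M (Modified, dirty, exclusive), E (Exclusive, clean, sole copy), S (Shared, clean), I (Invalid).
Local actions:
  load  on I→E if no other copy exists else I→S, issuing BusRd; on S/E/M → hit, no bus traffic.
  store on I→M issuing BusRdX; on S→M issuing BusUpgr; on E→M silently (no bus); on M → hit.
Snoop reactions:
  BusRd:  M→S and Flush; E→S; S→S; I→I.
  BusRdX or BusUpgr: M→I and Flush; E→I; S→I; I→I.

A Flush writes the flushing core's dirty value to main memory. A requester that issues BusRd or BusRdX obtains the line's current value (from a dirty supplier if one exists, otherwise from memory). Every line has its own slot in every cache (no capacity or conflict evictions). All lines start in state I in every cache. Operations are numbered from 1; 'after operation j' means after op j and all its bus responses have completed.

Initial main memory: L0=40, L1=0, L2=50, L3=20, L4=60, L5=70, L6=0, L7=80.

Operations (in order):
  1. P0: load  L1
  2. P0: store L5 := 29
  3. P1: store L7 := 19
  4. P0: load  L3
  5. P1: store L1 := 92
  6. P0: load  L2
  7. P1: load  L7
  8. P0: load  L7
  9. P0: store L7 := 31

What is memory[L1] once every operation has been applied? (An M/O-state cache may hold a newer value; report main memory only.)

memory[L1] = 0

  op1 P0: load  L1 → E/I on L1; bus BusRd; mem=0
  op2 P0: store L5 := 29 → M/I on L5; bus BusRdX; mem=70
  op3 P1: store L7 := 19 → I/M on L7; bus BusRdX; mem=80
  op4 P0: load  L3 → E/I on L3; bus BusRd; mem=20
  op5 P1: store L1 := 92 → I/M on L1; bus BusRdX; mem=0
  op6 P0: load  L2 → E/I on L2; bus BusRd; mem=50
  op7 P1: load  L7 → I/M on L7; bus (none); mem=80
  op8 P0: load  L7 → S/S on L7; bus BusRd Flush; mem=19
  op9 P0: store L7 := 31 → M/I on L7; bus BusUpgr; mem=19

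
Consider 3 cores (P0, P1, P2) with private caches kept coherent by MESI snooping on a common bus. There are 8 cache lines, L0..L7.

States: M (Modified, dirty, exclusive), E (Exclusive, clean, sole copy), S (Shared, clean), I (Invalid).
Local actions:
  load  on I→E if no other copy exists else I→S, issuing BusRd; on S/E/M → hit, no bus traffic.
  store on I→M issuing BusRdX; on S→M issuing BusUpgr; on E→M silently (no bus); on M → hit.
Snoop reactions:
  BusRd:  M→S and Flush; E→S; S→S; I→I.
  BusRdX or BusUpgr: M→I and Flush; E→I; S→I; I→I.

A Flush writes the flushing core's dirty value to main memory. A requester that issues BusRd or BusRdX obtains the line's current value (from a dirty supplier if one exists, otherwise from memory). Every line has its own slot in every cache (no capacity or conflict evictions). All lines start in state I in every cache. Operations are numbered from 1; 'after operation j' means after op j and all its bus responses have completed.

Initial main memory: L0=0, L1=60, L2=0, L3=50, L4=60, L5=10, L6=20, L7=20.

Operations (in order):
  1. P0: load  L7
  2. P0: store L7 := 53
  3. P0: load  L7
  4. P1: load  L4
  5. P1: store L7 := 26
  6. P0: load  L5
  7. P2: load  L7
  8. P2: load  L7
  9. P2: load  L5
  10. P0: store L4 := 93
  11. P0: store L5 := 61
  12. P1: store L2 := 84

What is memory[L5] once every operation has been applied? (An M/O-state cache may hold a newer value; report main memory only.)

step 1: P0: load  L7  ⟶  EII  (L7)  txn=BusRd  M[L7]=20
step 2: P0: store L7 := 53  ⟶  MII  (L7)  txn=∅  M[L7]=20
step 3: P0: load  L7  ⟶  MII  (L7)  txn=∅  M[L7]=20
step 4: P1: load  L4  ⟶  IEI  (L4)  txn=BusRd  M[L4]=60
step 5: P1: store L7 := 26  ⟶  IMI  (L7)  txn=BusRdX+Flush  M[L7]=53
step 6: P0: load  L5  ⟶  EII  (L5)  txn=BusRd  M[L5]=10
step 7: P2: load  L7  ⟶  ISS  (L7)  txn=BusRd+Flush  M[L7]=26
step 8: P2: load  L7  ⟶  ISS  (L7)  txn=∅  M[L7]=26
step 9: P2: load  L5  ⟶  SIS  (L5)  txn=BusRd  M[L5]=10
step 10: P0: store L4 := 93  ⟶  MII  (L4)  txn=BusRdX  M[L4]=60
step 11: P0: store L5 := 61  ⟶  MII  (L5)  txn=BusUpgr  M[L5]=10
step 12: P1: store L2 := 84  ⟶  IMI  (L2)  txn=BusRdX  M[L2]=0

memory[L5] = 10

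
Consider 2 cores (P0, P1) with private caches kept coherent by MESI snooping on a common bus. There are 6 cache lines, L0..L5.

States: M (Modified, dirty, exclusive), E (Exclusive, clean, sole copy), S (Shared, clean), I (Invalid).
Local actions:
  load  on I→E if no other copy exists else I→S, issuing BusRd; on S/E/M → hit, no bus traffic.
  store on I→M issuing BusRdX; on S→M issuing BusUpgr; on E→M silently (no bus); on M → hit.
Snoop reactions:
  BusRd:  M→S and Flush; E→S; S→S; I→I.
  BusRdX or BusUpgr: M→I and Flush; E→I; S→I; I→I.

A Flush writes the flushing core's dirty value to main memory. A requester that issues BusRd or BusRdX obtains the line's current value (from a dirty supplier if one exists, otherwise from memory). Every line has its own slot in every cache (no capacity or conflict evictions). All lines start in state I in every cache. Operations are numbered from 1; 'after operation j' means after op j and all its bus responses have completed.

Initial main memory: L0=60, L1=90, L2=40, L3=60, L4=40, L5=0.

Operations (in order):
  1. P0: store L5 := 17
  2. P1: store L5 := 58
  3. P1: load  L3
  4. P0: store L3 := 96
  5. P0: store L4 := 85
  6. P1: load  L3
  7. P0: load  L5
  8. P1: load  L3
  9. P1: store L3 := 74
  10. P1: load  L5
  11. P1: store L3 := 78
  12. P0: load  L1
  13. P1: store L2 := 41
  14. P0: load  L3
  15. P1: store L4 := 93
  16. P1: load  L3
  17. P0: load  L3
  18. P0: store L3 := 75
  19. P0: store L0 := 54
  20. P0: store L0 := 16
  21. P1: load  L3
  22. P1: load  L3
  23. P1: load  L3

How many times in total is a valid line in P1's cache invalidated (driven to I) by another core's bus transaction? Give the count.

invalidations = 2

[1] P0: store L5 := 17 | P0:M(17), P1:I | bus: BusRdX
[2] P1: store L5 := 58 | P0:I, P1:M(58) | bus: BusRdX,Flush
[3] P1: load  L3 | P0:I, P1:E(60) | bus: BusRd
[4] P0: store L3 := 96 | P0:M(96), P1:I | bus: BusRdX
[5] P0: store L4 := 85 | P0:M(85), P1:I | bus: BusRdX
[6] P1: load  L3 | P0:S(96), P1:S(96) | bus: BusRd,Flush
[7] P0: load  L5 | P0:S(58), P1:S(58) | bus: BusRd,Flush
[8] P1: load  L3 | P0:S(96), P1:S(96) | bus: none
[9] P1: store L3 := 74 | P0:I, P1:M(74) | bus: BusUpgr
[10] P1: load  L5 | P0:S(58), P1:S(58) | bus: none
[11] P1: store L3 := 78 | P0:I, P1:M(78) | bus: none
[12] P0: load  L1 | P0:E(90), P1:I | bus: BusRd
[13] P1: store L2 := 41 | P0:I, P1:M(41) | bus: BusRdX
[14] P0: load  L3 | P0:S(78), P1:S(78) | bus: BusRd,Flush
[15] P1: store L4 := 93 | P0:I, P1:M(93) | bus: BusRdX,Flush
[16] P1: load  L3 | P0:S(78), P1:S(78) | bus: none
[17] P0: load  L3 | P0:S(78), P1:S(78) | bus: none
[18] P0: store L3 := 75 | P0:M(75), P1:I | bus: BusUpgr
[19] P0: store L0 := 54 | P0:M(54), P1:I | bus: BusRdX
[20] P0: store L0 := 16 | P0:M(16), P1:I | bus: none
[21] P1: load  L3 | P0:S(75), P1:S(75) | bus: BusRd,Flush
[22] P1: load  L3 | P0:S(75), P1:S(75) | bus: none
[23] P1: load  L3 | P0:S(75), P1:S(75) | bus: none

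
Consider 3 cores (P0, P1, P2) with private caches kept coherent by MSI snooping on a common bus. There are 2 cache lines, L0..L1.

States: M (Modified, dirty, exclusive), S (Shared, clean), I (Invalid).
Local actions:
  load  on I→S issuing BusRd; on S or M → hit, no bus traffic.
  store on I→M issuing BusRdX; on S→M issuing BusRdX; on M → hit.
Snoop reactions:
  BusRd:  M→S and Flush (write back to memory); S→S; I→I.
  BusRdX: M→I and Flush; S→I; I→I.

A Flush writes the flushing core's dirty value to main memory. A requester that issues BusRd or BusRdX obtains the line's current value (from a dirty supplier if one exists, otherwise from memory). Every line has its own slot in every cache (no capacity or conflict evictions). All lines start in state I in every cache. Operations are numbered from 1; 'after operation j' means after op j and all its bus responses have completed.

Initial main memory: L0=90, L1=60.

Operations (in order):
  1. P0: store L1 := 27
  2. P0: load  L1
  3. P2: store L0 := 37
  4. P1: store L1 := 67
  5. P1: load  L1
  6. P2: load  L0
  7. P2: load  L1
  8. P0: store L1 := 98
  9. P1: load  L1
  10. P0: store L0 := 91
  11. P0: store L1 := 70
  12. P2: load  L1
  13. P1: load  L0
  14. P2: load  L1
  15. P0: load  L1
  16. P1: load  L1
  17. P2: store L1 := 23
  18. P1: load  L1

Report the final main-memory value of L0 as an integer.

memory[L0] = 91

step 1: P0: store L1 := 27  ⟶  MII  (L1)  txn=BusRdX  M[L1]=60
step 2: P0: load  L1  ⟶  MII  (L1)  txn=∅  M[L1]=60
step 3: P2: store L0 := 37  ⟶  IIM  (L0)  txn=BusRdX  M[L0]=90
step 4: P1: store L1 := 67  ⟶  IMI  (L1)  txn=BusRdX+Flush  M[L1]=27
step 5: P1: load  L1  ⟶  IMI  (L1)  txn=∅  M[L1]=27
step 6: P2: load  L0  ⟶  IIM  (L0)  txn=∅  M[L0]=90
step 7: P2: load  L1  ⟶  ISS  (L1)  txn=BusRd+Flush  M[L1]=67
step 8: P0: store L1 := 98  ⟶  MII  (L1)  txn=BusRdX  M[L1]=67
step 9: P1: load  L1  ⟶  SSI  (L1)  txn=BusRd+Flush  M[L1]=98
step 10: P0: store L0 := 91  ⟶  MII  (L0)  txn=BusRdX+Flush  M[L0]=37
step 11: P0: store L1 := 70  ⟶  MII  (L1)  txn=BusRdX  M[L1]=98
step 12: P2: load  L1  ⟶  SIS  (L1)  txn=BusRd+Flush  M[L1]=70
step 13: P1: load  L0  ⟶  SSI  (L0)  txn=BusRd+Flush  M[L0]=91
step 14: P2: load  L1  ⟶  SIS  (L1)  txn=∅  M[L1]=70
step 15: P0: load  L1  ⟶  SIS  (L1)  txn=∅  M[L1]=70
step 16: P1: load  L1  ⟶  SSS  (L1)  txn=BusRd  M[L1]=70
step 17: P2: store L1 := 23  ⟶  IIM  (L1)  txn=BusRdX  M[L1]=70
step 18: P1: load  L1  ⟶  ISS  (L1)  txn=BusRd+Flush  M[L1]=23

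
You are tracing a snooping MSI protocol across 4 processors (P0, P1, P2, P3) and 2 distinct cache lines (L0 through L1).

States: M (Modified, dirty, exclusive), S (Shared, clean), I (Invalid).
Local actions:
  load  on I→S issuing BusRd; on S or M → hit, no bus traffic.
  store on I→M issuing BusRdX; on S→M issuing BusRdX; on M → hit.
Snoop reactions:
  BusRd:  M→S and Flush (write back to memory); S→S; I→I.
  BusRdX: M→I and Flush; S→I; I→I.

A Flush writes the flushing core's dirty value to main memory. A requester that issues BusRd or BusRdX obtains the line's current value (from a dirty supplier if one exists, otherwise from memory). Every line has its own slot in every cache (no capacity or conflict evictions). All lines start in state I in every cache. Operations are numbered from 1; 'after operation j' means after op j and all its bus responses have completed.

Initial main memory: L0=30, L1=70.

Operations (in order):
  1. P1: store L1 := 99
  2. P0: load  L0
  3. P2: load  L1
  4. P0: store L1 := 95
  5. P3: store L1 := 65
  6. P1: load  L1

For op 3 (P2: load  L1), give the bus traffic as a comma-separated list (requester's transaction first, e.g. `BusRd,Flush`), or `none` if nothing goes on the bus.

step 1: P1: store L1 := 99  ⟶  IMII  (L1)  txn=BusRdX  M[L1]=70
step 2: P0: load  L0  ⟶  SIII  (L0)  txn=BusRd  M[L0]=30
step 3: P2: load  L1  ⟶  ISSI  (L1)  txn=BusRd+Flush  M[L1]=99
step 4: P0: store L1 := 95  ⟶  MIII  (L1)  txn=BusRdX  M[L1]=99
step 5: P3: store L1 := 65  ⟶  IIIM  (L1)  txn=BusRdX+Flush  M[L1]=95
step 6: P1: load  L1  ⟶  ISIS  (L1)  txn=BusRd+Flush  M[L1]=65

bus = BusRd,Flush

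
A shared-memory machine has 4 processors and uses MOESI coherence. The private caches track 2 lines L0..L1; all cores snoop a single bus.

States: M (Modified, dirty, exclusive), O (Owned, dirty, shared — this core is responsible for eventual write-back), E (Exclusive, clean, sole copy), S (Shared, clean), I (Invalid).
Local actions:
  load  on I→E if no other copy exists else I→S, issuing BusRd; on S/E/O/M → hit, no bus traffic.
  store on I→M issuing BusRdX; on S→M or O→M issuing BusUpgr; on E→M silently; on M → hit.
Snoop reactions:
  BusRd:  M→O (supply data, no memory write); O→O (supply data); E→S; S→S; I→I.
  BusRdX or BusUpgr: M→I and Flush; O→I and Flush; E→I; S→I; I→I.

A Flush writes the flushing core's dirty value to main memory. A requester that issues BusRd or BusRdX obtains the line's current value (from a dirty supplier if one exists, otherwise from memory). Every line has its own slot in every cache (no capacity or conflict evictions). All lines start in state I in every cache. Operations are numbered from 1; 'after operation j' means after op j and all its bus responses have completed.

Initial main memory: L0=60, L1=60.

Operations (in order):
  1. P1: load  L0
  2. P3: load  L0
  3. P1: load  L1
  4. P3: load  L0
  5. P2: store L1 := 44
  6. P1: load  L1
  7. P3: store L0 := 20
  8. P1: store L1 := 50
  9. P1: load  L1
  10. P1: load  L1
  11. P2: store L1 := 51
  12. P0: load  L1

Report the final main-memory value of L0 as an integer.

step 1: P1: load  L0  ⟶  IEII  (L0)  txn=BusRd  M[L0]=60
step 2: P3: load  L0  ⟶  ISIS  (L0)  txn=BusRd  M[L0]=60
step 3: P1: load  L1  ⟶  IEII  (L1)  txn=BusRd  M[L1]=60
step 4: P3: load  L0  ⟶  ISIS  (L0)  txn=∅  M[L0]=60
step 5: P2: store L1 := 44  ⟶  IIMI  (L1)  txn=BusRdX  M[L1]=60
step 6: P1: load  L1  ⟶  ISOI  (L1)  txn=BusRd  M[L1]=60
step 7: P3: store L0 := 20  ⟶  IIIM  (L0)  txn=BusUpgr  M[L0]=60
step 8: P1: store L1 := 50  ⟶  IMII  (L1)  txn=BusUpgr+Flush  M[L1]=44
step 9: P1: load  L1  ⟶  IMII  (L1)  txn=∅  M[L1]=44
step 10: P1: load  L1  ⟶  IMII  (L1)  txn=∅  M[L1]=44
step 11: P2: store L1 := 51  ⟶  IIMI  (L1)  txn=BusRdX+Flush  M[L1]=50
step 12: P0: load  L1  ⟶  SIOI  (L1)  txn=BusRd  M[L1]=50

memory[L0] = 60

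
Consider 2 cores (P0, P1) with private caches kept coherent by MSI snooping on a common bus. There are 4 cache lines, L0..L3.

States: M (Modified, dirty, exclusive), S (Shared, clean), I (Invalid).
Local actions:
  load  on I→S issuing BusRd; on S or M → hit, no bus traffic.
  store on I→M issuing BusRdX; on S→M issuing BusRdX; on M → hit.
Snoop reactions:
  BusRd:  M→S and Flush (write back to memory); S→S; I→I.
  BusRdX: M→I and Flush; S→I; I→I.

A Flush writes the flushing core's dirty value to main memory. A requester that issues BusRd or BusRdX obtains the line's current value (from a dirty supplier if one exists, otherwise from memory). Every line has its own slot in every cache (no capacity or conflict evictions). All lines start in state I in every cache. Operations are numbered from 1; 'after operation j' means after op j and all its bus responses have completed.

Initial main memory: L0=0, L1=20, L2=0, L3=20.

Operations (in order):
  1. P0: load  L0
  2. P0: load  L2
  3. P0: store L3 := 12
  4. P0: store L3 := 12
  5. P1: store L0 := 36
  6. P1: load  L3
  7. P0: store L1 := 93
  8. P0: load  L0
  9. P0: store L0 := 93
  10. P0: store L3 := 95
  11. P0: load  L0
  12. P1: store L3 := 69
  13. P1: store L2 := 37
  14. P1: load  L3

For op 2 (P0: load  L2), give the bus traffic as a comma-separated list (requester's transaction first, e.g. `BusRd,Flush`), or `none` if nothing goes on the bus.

  op1 P0: load  L0 → S/I on L0; bus BusRd; mem=0
  op2 P0: load  L2 → S/I on L2; bus BusRd; mem=0
  op3 P0: store L3 := 12 → M/I on L3; bus BusRdX; mem=20
  op4 P0: store L3 := 12 → M/I on L3; bus (none); mem=20
  op5 P1: store L0 := 36 → I/M on L0; bus BusRdX; mem=0
  op6 P1: load  L3 → S/S on L3; bus BusRd Flush; mem=12
  op7 P0: store L1 := 93 → M/I on L1; bus BusRdX; mem=20
  op8 P0: load  L0 → S/S on L0; bus BusRd Flush; mem=36
  op9 P0: store L0 := 93 → M/I on L0; bus BusRdX; mem=36
  op10 P0: store L3 := 95 → M/I on L3; bus BusRdX; mem=12
  op11 P0: load  L0 → M/I on L0; bus (none); mem=36
  op12 P1: store L3 := 69 → I/M on L3; bus BusRdX Flush; mem=95
  op13 P1: store L2 := 37 → I/M on L2; bus BusRdX; mem=0
  op14 P1: load  L3 → I/M on L3; bus (none); mem=95

bus = BusRd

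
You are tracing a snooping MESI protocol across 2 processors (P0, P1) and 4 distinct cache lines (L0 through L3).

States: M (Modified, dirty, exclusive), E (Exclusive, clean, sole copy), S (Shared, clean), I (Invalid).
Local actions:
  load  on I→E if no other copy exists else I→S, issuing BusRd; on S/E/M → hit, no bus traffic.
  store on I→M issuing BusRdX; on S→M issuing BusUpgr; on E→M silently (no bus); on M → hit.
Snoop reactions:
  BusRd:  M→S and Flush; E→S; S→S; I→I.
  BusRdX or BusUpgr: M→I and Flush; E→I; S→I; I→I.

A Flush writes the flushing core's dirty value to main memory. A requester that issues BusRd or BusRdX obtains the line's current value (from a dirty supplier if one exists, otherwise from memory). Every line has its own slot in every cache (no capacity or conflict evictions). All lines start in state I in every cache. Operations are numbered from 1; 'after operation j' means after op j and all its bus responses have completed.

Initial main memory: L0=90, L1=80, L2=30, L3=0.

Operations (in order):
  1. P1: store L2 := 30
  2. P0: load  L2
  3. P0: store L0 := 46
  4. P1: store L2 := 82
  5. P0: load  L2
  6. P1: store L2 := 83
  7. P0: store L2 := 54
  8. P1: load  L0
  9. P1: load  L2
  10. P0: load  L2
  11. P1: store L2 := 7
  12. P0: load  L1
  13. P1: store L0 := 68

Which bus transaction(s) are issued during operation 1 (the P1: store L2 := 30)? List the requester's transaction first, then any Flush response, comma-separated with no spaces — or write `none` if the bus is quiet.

bus = BusRdX

[1] P1: store L2 := 30 | P0:I, P1:M(30) | bus: BusRdX
[2] P0: load  L2 | P0:S(30), P1:S(30) | bus: BusRd,Flush
[3] P0: store L0 := 46 | P0:M(46), P1:I | bus: BusRdX
[4] P1: store L2 := 82 | P0:I, P1:M(82) | bus: BusUpgr
[5] P0: load  L2 | P0:S(82), P1:S(82) | bus: BusRd,Flush
[6] P1: store L2 := 83 | P0:I, P1:M(83) | bus: BusUpgr
[7] P0: store L2 := 54 | P0:M(54), P1:I | bus: BusRdX,Flush
[8] P1: load  L0 | P0:S(46), P1:S(46) | bus: BusRd,Flush
[9] P1: load  L2 | P0:S(54), P1:S(54) | bus: BusRd,Flush
[10] P0: load  L2 | P0:S(54), P1:S(54) | bus: none
[11] P1: store L2 := 7 | P0:I, P1:M(7) | bus: BusUpgr
[12] P0: load  L1 | P0:E(80), P1:I | bus: BusRd
[13] P1: store L0 := 68 | P0:I, P1:M(68) | bus: BusUpgr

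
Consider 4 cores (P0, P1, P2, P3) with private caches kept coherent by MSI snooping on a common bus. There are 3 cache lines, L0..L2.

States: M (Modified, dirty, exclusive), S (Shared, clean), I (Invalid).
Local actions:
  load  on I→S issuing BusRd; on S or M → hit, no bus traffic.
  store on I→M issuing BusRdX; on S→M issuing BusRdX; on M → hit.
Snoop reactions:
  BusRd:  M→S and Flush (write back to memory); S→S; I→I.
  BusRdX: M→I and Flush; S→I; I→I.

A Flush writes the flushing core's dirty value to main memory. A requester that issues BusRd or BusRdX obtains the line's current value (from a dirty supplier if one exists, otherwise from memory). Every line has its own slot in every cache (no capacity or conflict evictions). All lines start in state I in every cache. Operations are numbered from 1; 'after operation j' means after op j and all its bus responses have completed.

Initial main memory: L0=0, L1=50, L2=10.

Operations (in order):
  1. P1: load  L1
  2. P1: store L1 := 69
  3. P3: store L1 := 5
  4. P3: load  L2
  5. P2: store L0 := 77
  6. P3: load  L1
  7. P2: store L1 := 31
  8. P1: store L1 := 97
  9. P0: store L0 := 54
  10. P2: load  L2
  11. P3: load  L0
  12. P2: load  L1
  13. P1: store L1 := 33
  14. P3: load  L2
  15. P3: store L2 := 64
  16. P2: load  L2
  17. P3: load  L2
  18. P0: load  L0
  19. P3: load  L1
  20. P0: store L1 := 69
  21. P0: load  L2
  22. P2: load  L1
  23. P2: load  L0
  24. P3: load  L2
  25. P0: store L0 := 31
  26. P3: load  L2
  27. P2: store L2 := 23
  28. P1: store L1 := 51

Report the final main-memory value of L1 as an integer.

memory[L1] = 69

  op1 P1: load  L1 → I/S/I/I on L1; bus BusRd; mem=50
  op2 P1: store L1 := 69 → I/M/I/I on L1; bus BusRdX; mem=50
  op3 P3: store L1 := 5 → I/I/I/M on L1; bus BusRdX Flush; mem=69
  op4 P3: load  L2 → I/I/I/S on L2; bus BusRd; mem=10
  op5 P2: store L0 := 77 → I/I/M/I on L0; bus BusRdX; mem=0
  op6 P3: load  L1 → I/I/I/M on L1; bus (none); mem=69
  op7 P2: store L1 := 31 → I/I/M/I on L1; bus BusRdX Flush; mem=5
  op8 P1: store L1 := 97 → I/M/I/I on L1; bus BusRdX Flush; mem=31
  op9 P0: store L0 := 54 → M/I/I/I on L0; bus BusRdX Flush; mem=77
  op10 P2: load  L2 → I/I/S/S on L2; bus BusRd; mem=10
  op11 P3: load  L0 → S/I/I/S on L0; bus BusRd Flush; mem=54
  op12 P2: load  L1 → I/S/S/I on L1; bus BusRd Flush; mem=97
  op13 P1: store L1 := 33 → I/M/I/I on L1; bus BusRdX; mem=97
  op14 P3: load  L2 → I/I/S/S on L2; bus (none); mem=10
  op15 P3: store L2 := 64 → I/I/I/M on L2; bus BusRdX; mem=10
  op16 P2: load  L2 → I/I/S/S on L2; bus BusRd Flush; mem=64
  op17 P3: load  L2 → I/I/S/S on L2; bus (none); mem=64
  op18 P0: load  L0 → S/I/I/S on L0; bus (none); mem=54
  op19 P3: load  L1 → I/S/I/S on L1; bus BusRd Flush; mem=33
  op20 P0: store L1 := 69 → M/I/I/I on L1; bus BusRdX; mem=33
  op21 P0: load  L2 → S/I/S/S on L2; bus BusRd; mem=64
  op22 P2: load  L1 → S/I/S/I on L1; bus BusRd Flush; mem=69
  op23 P2: load  L0 → S/I/S/S on L0; bus BusRd; mem=54
  op24 P3: load  L2 → S/I/S/S on L2; bus (none); mem=64
  op25 P0: store L0 := 31 → M/I/I/I on L0; bus BusRdX; mem=54
  op26 P3: load  L2 → S/I/S/S on L2; bus (none); mem=64
  op27 P2: store L2 := 23 → I/I/M/I on L2; bus BusRdX; mem=64
  op28 P1: store L1 := 51 → I/M/I/I on L1; bus BusRdX; mem=69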